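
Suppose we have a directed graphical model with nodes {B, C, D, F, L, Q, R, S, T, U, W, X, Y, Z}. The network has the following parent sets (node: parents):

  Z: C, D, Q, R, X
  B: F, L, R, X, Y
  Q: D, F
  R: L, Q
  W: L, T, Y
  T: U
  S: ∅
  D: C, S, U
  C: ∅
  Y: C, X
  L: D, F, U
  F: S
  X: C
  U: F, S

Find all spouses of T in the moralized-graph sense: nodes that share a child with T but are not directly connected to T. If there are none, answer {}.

Children of T: W.
  parents(W) \ {T} = {L, Y}.
Excluding nodes already adjacent to T (U, W), the co-parent-only contribution is {L, Y}.

{L, Y}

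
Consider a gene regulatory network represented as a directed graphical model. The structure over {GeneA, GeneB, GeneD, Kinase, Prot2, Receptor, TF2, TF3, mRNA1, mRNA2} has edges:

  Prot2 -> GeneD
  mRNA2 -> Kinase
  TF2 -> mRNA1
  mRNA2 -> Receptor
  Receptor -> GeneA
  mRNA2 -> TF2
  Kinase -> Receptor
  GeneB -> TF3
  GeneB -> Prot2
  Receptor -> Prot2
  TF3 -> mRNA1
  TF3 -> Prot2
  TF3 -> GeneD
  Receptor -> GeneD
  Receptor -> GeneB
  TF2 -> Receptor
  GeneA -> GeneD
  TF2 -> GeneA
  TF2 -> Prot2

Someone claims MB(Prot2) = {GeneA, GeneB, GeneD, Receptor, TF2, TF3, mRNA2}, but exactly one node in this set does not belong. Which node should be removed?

Pa(Prot2) = {GeneB, Receptor, TF2, TF3}.
Ch(Prot2) = {GeneD}.
Other parents of Prot2's children:
  GeneD also has parents GeneA, Receptor, TF3.
MB(Prot2) = {GeneA, GeneB, GeneD, Receptor, TF2, TF3}.
mRNA2 is neither a parent, child, nor co-parent of Prot2, so it does not belong.

mRNA2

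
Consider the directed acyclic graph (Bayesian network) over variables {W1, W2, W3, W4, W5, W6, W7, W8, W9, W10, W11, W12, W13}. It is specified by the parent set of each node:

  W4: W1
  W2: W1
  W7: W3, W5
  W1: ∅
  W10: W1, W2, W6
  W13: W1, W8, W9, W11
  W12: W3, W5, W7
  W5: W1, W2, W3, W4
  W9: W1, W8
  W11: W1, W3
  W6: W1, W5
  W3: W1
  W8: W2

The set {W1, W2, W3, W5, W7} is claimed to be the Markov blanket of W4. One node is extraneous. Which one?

W7

W4 has parent W1.
Children of W4: W5.
Other parents of W4's children:
  W5 also has parents W1, W2, W3.
MB(W4) = {W1, W2, W3, W5}.
W7 is neither a parent, child, nor co-parent of W4, so it does not belong.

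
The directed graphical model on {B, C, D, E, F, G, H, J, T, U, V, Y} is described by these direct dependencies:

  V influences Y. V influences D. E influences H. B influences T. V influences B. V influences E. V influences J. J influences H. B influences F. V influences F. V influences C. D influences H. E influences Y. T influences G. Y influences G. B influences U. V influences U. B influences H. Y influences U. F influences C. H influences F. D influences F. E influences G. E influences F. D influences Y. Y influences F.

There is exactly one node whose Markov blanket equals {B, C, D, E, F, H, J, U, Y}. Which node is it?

V

The target node must have every member of {B, C, D, E, F, H, J, U, Y} as a parent, child, or co-parent, and no others.
Parents of V: none; children: B, C, D, E, F, J, U, Y; co-parents: B, D, E, F, H, Y.
These exactly cover the given set, so the node is V.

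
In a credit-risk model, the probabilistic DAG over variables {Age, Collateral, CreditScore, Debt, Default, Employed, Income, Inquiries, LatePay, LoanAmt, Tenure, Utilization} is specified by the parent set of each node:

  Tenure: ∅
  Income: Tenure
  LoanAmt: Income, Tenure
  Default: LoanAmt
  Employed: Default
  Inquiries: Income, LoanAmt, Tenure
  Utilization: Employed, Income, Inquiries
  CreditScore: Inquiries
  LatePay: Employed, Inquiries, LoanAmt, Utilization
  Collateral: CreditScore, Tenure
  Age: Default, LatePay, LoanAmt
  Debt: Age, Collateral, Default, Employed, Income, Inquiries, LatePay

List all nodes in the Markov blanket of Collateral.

The Markov blanket of a node is its parents, its children, and the other parents of its children.
Collateral has child Debt.
Pa(Collateral) = {CreditScore, Tenure}.
Co-parents of Collateral (other parents of its children):
  Debt: Age, Default, Employed, Income, Inquiries, LatePay
So the Markov blanket of Collateral is {Age, CreditScore, Debt, Default, Employed, Income, Inquiries, LatePay, Tenure}.

{Age, CreditScore, Debt, Default, Employed, Income, Inquiries, LatePay, Tenure}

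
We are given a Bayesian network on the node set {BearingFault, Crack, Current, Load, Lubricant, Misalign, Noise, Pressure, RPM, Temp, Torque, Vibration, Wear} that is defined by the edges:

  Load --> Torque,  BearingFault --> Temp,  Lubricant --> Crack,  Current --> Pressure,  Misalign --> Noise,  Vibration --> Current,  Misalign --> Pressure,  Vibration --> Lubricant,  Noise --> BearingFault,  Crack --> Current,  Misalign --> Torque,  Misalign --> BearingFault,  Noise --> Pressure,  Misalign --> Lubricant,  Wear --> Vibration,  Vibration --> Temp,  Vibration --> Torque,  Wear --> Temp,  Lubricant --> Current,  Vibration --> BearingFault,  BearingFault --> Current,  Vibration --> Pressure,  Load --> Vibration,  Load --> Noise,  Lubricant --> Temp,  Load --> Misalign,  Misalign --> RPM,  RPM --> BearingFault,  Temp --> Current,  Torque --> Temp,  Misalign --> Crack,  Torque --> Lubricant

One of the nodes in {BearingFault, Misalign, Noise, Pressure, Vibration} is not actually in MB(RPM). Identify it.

Pressure

RPM's children: BearingFault.
Parents of RPM: Misalign.
Other parents of RPM's children:
  BearingFault also has parents Misalign, Noise, Vibration.
MB(RPM) = {BearingFault, Misalign, Noise, Vibration}.
Pressure is neither a parent, child, nor co-parent of RPM, so it does not belong.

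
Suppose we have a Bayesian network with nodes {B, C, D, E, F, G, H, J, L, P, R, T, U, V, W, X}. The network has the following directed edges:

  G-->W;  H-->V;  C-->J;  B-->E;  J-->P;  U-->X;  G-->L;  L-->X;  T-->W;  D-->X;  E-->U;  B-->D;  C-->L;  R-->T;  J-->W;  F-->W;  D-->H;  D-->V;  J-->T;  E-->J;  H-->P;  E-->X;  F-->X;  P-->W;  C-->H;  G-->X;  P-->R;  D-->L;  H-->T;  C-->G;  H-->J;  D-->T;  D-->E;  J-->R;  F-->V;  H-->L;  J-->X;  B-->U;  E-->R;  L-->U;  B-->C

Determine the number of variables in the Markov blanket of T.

A node's Markov blanket = Pa ∪ Ch ∪ (parents of Ch other than the node itself).
T has parents D, H, J, R.
T has child W.
Co-parents of T (other parents of its children):
  W's other parents are F, G, J, P.
MB(T) = {D, F, G, H, J, P, R, W}, which has 8 nodes.

8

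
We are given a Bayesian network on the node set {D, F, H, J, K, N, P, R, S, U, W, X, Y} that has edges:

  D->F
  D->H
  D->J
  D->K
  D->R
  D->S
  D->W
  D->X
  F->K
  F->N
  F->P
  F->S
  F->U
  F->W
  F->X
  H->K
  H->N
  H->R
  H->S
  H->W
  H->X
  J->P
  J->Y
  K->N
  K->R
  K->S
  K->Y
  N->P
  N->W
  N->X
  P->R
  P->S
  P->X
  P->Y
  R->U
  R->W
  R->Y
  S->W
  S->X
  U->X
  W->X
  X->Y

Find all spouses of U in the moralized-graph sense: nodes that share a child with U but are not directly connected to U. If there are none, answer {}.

{D, H, N, P, S, W}

Children of U: X.
  X also has parents D, F, H, N, P, S, W.
Excluding nodes already adjacent to U (F, R, X), the co-parent-only contribution is {D, H, N, P, S, W}.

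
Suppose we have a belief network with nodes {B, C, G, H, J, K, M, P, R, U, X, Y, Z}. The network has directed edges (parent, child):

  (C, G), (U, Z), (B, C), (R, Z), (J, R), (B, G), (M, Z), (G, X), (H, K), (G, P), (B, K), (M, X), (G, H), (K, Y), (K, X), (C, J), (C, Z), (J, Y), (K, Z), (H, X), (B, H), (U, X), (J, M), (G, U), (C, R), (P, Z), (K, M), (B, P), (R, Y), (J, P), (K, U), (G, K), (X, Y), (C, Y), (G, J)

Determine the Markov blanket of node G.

{B, C, H, J, K, M, P, U, X}

G has children H, J, K, P, U, X.
Parents of G: B, C.
For each child, the remaining parents (spouses of G):
  H also has parent B.
  J also has parent C.
  K also has parents B, H.
  parents(P) \ {G} = {B, J}.
  parents(U) \ {G} = {K}.
  X also has parents H, K, M, U.
Taking the union gives {B, C, H, J, K, M, P, U, X}.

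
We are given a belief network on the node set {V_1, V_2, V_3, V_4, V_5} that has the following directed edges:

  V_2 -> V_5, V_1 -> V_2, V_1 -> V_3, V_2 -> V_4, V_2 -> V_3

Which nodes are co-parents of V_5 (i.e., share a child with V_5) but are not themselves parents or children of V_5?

V_5 has no children, so it has no co-parents. The set is empty.

{}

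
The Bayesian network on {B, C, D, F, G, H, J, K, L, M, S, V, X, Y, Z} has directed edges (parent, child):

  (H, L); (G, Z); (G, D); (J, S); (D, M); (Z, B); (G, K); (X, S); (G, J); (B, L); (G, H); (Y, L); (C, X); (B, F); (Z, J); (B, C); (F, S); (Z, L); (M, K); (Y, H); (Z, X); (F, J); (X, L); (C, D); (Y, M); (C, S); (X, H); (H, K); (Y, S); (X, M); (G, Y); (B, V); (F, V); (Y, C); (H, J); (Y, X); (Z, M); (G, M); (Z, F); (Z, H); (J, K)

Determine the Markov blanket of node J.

{C, F, G, H, K, M, S, X, Y, Z}

The Markov blanket of a node is its parents, its children, and the other parents of its children.
Pa(J) = {F, G, H, Z}.
Children of J: K, S.
Co-parents of J (other parents of its children):
  parents(S) \ {J} = {C, F, X, Y}.
  K also has parents G, H, M.
So the Markov blanket of J is {C, F, G, H, K, M, S, X, Y, Z}.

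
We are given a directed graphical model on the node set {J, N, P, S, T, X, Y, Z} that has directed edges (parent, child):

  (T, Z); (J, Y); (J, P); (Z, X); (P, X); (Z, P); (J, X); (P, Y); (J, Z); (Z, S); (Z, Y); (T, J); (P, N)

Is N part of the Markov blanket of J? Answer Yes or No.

No

J has parent T.
Ch(J) = {P, X, Y, Z}.
Other parents of J's children:
  Z also has parent T.
  parents(P) \ {J} = {Z}.
  X also has parents P, Z.
  Y's other parents are P, Z.
MB(J) = {P, T, X, Y, Z}; N is not in this set.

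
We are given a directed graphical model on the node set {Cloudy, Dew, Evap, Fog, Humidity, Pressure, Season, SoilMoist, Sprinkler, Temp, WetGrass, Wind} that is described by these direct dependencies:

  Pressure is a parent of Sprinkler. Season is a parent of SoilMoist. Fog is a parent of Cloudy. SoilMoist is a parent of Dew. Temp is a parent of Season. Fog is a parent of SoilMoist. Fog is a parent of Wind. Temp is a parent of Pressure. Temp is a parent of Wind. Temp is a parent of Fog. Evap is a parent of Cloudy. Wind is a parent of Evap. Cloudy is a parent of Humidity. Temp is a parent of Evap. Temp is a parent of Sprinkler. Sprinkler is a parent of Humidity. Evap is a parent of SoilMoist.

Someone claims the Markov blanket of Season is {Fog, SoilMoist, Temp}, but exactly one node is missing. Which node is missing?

Evap

The Markov blanket of a node is its parents, its children, and the other parents of its children.
Children of Season: SoilMoist.
Season has parent Temp.
Co-parents of Season (other parents of its children):
  parents(SoilMoist) \ {Season} = {Evap, Fog}.
MB(Season) = {Evap, Fog, SoilMoist, Temp}.
Comparing with the claimed set, Evap is missing.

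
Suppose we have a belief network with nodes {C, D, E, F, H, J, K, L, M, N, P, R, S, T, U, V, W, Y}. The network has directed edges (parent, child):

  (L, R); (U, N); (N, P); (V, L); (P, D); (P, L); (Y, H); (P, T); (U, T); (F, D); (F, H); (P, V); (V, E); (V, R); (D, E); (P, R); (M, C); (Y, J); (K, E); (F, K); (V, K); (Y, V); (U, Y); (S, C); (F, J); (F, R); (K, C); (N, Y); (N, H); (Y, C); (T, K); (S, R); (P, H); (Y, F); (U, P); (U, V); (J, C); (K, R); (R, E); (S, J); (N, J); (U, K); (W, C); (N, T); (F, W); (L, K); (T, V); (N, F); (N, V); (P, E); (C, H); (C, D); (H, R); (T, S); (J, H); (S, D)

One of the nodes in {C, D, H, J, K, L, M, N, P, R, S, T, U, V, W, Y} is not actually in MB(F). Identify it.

The Markov blanket of a node is its parents, its children, and the other parents of its children.
F's children: D, H, J, K, R, W.
Parents of F: N, Y.
Co-parents of F (other parents of its children):
  W: no additional parents.
  parents(K) \ {F} = {L, T, U, V}.
  J also has parents N, S, Y.
  H's other parents are C, J, N, P, Y.
  D also has parents C, P, S.
  parents(R) \ {F} = {H, K, L, P, S, V}.
MB(F) = {C, D, H, J, K, L, N, P, R, S, T, U, V, W, Y}.
M is neither a parent, child, nor co-parent of F, so it does not belong.

M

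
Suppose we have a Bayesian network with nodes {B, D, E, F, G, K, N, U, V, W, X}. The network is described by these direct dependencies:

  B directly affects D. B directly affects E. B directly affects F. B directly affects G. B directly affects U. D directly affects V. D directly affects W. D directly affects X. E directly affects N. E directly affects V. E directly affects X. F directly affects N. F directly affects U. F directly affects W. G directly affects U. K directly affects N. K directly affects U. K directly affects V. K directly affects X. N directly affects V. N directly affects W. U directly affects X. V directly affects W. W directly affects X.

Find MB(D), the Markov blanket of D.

The Markov blanket of a node is its parents, its children, and the other parents of its children.
D's parents: B.
D has children V, W, X.
Co-parents of D (other parents of its children):
  V also has parents E, K, N.
  parents(W) \ {D} = {F, N, V}.
  X also has parents E, K, U, W.
Taking the union gives {B, E, F, K, N, U, V, W, X}.

{B, E, F, K, N, U, V, W, X}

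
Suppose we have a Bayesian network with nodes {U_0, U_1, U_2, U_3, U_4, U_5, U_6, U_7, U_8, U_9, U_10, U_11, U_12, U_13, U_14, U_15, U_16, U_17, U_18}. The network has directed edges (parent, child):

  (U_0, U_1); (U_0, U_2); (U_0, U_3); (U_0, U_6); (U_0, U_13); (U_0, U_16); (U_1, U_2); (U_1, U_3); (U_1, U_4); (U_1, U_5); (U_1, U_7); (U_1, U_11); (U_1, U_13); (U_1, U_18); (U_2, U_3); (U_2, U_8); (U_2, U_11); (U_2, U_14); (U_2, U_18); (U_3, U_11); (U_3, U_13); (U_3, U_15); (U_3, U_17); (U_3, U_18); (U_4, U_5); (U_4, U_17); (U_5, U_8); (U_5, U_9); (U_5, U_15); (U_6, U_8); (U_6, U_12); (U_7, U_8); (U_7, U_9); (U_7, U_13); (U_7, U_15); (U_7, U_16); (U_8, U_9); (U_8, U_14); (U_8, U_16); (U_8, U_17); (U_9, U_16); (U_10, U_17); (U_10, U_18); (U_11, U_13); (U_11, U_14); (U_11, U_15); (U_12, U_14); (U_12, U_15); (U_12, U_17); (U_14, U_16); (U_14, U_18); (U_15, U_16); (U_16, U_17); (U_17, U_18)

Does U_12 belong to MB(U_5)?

Yes

U_12 is a co-parent of U_5: both are parents of U_15.
So U_12 ∈ MB(U_5).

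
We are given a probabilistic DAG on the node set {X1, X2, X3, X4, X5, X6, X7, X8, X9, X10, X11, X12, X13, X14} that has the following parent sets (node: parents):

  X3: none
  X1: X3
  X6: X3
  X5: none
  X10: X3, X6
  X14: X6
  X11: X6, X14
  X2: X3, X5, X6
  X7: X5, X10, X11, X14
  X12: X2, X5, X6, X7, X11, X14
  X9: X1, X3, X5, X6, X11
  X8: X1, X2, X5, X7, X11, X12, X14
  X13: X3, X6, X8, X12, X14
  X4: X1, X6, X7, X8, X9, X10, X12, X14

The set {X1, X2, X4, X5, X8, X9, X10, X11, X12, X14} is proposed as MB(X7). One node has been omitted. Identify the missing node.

A node's Markov blanket = Pa ∪ Ch ∪ (parents of Ch other than the node itself).
X7 has parents X5, X10, X11, X14.
X7's children: X4, X8, X12.
Other parents of X7's children:
  X12: X2, X5, X6, X11, X14
  X8: X1, X2, X5, X11, X12, X14
  X4: X1, X6, X8, X9, X10, X12, X14
MB(X7) = {X1, X2, X4, X5, X6, X8, X9, X10, X11, X12, X14}.
Comparing with the claimed set, X6 is missing.

X6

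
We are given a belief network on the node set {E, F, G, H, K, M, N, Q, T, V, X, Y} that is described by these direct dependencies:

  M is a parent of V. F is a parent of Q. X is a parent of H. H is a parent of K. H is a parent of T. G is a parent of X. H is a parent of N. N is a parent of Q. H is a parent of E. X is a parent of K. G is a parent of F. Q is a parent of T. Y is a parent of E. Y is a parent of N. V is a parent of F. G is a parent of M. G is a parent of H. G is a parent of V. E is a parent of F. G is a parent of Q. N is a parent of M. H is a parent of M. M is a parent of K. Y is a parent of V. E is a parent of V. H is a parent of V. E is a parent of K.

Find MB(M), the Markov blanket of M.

Pa(M) = {G, H, N}.
Children of M: K, V.
Parents of each child, excluding M:
  V: E, G, H, Y
  K: E, H, X
Taking the union gives {E, G, H, K, N, V, X, Y}.

{E, G, H, K, N, V, X, Y}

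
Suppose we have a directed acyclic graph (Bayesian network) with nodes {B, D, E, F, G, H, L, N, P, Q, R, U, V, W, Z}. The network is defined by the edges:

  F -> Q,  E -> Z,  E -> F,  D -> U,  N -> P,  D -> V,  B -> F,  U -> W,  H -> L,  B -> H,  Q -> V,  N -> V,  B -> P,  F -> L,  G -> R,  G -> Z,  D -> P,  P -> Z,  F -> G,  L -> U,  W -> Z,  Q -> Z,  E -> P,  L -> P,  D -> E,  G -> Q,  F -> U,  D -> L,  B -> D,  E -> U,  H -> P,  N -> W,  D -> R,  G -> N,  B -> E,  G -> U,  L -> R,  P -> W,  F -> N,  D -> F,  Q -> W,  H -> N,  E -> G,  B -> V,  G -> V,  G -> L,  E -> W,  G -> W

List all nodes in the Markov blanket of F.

A node's Markov blanket = Pa ∪ Ch ∪ (parents of Ch other than the node itself).
F has parents B, D, E.
Ch(F) = {G, L, N, Q, U}.
Parents of each child, excluding F:
  parents(G) \ {F} = {E}.
  L also has parents D, G, H.
  N's other parents are G, H.
  Q also has parent G.
  U's other parents are D, E, G, L.
So the Markov blanket of F is {B, D, E, G, H, L, N, Q, U}.

{B, D, E, G, H, L, N, Q, U}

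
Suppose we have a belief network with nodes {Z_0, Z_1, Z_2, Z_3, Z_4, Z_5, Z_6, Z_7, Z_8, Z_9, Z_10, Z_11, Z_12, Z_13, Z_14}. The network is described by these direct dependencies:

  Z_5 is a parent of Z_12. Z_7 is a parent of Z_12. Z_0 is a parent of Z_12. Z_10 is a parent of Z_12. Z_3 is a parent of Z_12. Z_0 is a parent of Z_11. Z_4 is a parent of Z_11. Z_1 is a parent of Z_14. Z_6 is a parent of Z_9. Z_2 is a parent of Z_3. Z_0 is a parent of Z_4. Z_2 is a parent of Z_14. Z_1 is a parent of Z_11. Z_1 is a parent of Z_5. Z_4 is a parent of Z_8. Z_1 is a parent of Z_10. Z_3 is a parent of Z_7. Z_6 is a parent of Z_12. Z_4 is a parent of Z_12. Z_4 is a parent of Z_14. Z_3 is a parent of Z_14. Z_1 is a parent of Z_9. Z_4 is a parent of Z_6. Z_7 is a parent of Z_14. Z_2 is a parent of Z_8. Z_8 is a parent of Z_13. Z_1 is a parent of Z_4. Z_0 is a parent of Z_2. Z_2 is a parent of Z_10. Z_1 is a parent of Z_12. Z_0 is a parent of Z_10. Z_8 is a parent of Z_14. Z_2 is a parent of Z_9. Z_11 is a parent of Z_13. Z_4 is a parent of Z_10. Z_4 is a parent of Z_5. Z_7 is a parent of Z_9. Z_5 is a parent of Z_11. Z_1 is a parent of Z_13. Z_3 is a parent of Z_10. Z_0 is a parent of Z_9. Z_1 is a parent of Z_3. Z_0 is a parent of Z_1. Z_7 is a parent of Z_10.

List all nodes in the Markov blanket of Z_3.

Parents of Z_3: Z_1, Z_2.
Children of Z_3: Z_7, Z_10, Z_12, Z_14.
Other parents of Z_3's children:
  Z_7: no additional parents.
  Z_10's other parents are Z_0, Z_1, Z_2, Z_4, Z_7.
  Z_12 also has parents Z_0, Z_1, Z_4, Z_5, Z_6, Z_7, Z_10.
  Z_14's other parents are Z_1, Z_2, Z_4, Z_7, Z_8.
Union: {Z_1, Z_2} ∪ {Z_7, Z_10, Z_12, Z_14} ∪ {Z_0, Z_1, Z_2, Z_4, Z_5, Z_6, Z_7, Z_8, Z_10} = {Z_0, Z_1, Z_2, Z_4, Z_5, Z_6, Z_7, Z_8, Z_10, Z_12, Z_14}.

{Z_0, Z_1, Z_2, Z_4, Z_5, Z_6, Z_7, Z_8, Z_10, Z_12, Z_14}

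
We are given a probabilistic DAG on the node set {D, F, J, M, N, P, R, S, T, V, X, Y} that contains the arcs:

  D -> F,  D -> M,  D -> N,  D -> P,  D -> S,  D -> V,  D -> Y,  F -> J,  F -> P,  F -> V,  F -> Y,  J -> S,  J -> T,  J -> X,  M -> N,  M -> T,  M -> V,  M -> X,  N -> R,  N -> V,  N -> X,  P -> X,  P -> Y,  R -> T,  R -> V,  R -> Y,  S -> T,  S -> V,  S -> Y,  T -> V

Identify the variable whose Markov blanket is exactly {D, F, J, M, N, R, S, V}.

T

The target node must have every member of {D, F, J, M, N, R, S, V} as a parent, child, or co-parent, and no others.
Parents of T: J, M, R, S; children: V; co-parents: D, F, M, N, R, S.
These exactly cover the given set, so the node is T.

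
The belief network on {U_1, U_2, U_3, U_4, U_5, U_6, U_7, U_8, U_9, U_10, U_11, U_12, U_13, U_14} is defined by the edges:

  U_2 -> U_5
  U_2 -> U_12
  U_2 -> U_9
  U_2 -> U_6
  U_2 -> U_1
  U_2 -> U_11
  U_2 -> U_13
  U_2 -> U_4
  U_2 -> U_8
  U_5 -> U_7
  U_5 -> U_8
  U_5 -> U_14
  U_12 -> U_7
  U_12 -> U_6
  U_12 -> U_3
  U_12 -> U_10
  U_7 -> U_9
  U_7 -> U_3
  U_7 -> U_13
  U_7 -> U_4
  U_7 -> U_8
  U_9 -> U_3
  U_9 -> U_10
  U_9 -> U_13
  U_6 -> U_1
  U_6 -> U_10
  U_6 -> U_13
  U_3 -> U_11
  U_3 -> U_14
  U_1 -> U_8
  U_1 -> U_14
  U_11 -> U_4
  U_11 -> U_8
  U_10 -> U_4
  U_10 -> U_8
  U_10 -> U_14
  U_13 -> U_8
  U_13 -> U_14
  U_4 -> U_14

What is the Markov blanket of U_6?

Children of U_6: U_1, U_10, U_13.
Parents of U_6: U_2, U_12.
Co-parents of U_6 (other parents of its children):
  U_1: U_2
  U_10: U_9, U_12
  U_13: U_2, U_7, U_9
MB(U_6) = {U_1, U_2, U_7, U_9, U_10, U_12, U_13}.

{U_1, U_2, U_7, U_9, U_10, U_12, U_13}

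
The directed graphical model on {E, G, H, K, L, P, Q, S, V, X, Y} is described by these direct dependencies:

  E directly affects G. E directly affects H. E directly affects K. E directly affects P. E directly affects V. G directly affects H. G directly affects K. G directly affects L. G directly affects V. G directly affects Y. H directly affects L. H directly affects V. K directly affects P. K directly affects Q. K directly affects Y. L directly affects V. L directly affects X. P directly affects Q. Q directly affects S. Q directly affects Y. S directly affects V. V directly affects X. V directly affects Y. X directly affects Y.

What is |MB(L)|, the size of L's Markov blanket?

6

L has children V, X.
L has parents G, H.
Co-parents of L (other parents of its children):
  parents(V) \ {L} = {E, G, H, S}.
  parents(X) \ {L} = {V}.
MB(L) = {E, G, H, S, V, X}, which has 6 nodes.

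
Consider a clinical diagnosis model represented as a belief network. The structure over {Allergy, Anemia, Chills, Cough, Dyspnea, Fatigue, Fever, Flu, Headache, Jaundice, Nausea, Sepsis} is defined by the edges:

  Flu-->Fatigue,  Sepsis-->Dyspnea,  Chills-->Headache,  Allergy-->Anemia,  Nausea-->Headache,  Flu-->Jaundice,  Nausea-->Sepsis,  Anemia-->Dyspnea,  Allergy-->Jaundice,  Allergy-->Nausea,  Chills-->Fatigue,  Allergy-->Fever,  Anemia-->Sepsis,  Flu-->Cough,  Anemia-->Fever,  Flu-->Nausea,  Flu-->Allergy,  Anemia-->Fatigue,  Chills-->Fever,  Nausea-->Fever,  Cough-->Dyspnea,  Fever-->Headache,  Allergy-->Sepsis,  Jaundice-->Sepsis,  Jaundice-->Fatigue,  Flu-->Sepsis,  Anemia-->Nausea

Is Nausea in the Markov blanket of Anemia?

Yes

Nausea is a child of Anemia.
So Nausea ∈ MB(Anemia).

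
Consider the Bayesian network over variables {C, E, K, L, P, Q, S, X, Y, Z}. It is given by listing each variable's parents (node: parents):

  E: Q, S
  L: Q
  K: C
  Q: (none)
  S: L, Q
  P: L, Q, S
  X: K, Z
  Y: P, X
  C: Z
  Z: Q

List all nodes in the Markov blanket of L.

Ch(L) = {P, S}.
Pa(L) = {Q}.
Other parents of L's children:
  S also has parent Q.
  parents(P) \ {L} = {Q, S}.
MB(L) = {P, Q, S}.

{P, Q, S}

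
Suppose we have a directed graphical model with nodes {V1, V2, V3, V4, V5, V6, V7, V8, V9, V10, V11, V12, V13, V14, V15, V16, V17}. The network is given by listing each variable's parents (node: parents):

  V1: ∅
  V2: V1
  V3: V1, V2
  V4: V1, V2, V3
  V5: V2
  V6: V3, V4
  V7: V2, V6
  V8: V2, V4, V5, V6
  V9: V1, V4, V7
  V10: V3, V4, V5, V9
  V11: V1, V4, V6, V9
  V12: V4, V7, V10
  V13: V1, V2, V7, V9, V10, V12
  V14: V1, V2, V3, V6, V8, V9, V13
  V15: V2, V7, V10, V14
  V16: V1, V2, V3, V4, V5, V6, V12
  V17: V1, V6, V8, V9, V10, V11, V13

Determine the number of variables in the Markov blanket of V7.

By definition, MB(V7) is built from V7's parents, V7's children, and the co-parents of V7.
Pa(V7) = {V2, V6}.
Ch(V7) = {V9, V12, V13, V15}.
For each child, the remaining parents (spouses of V7):
  V9 also has parents V1, V4.
  V12's other parents are V4, V10.
  V13's other parents are V1, V2, V9, V10, V12.
  V15's other parents are V2, V10, V14.
MB(V7) = {V1, V2, V4, V6, V9, V10, V12, V13, V14, V15}, which has 10 nodes.

10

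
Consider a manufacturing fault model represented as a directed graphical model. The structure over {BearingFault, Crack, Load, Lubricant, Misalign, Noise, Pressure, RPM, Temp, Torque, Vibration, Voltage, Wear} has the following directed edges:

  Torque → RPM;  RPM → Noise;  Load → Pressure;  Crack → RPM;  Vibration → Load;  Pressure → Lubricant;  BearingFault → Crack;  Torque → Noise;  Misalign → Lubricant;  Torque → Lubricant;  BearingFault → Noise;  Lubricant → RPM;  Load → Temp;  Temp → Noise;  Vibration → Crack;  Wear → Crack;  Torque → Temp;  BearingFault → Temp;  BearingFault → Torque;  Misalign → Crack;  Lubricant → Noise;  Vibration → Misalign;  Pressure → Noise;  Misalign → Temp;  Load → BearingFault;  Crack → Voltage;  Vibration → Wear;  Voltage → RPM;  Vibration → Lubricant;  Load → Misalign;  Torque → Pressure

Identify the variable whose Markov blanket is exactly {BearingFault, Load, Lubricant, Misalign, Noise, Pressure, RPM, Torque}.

The target node must have every member of {BearingFault, Load, Lubricant, Misalign, Noise, Pressure, RPM, Torque} as a parent, child, or co-parent, and no others.
Parents of Temp: BearingFault, Load, Misalign, Torque; children: Noise; co-parents: BearingFault, Lubricant, Pressure, RPM, Torque.
These exactly cover the given set, so the node is Temp.

Temp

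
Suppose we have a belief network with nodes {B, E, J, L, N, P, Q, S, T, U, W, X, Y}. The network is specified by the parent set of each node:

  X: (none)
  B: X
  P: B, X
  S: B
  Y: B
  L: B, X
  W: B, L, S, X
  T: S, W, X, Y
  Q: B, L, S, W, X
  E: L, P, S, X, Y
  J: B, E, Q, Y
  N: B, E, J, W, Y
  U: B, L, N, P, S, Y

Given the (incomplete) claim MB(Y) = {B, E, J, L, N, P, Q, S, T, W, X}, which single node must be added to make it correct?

The Markov blanket of a node is its parents, its children, and the other parents of its children.
Y's parents: B.
Children of Y: E, J, N, T, U.
Other parents of Y's children:
  T also has parents S, W, X.
  E's other parents are L, P, S, X.
  parents(J) \ {Y} = {B, E, Q}.
  N also has parents B, E, J, W.
  parents(U) \ {Y} = {B, L, N, P, S}.
MB(Y) = {B, E, J, L, N, P, Q, S, T, U, W, X}.
Comparing with the claimed set, U is missing.

U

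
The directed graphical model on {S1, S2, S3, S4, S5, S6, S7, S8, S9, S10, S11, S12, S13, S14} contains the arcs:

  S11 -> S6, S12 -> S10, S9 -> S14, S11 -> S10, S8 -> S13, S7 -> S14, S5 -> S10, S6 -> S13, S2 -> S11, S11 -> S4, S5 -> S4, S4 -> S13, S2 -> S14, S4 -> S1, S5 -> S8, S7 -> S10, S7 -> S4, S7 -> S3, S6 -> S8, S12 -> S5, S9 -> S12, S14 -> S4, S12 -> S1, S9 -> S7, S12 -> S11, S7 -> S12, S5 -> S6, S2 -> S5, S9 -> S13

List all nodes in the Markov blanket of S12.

{S1, S2, S4, S5, S7, S9, S10, S11}

Pa(S12) = {S7, S9}.
Children of S12: S1, S5, S10, S11.
Co-parents of S12 (other parents of its children):
  S11 also has parent S2.
  parents(S5) \ {S12} = {S2}.
  S10's other parents are S5, S7, S11.
  S1's other parent is S4.
MB(S12) = {S1, S2, S4, S5, S7, S9, S10, S11}.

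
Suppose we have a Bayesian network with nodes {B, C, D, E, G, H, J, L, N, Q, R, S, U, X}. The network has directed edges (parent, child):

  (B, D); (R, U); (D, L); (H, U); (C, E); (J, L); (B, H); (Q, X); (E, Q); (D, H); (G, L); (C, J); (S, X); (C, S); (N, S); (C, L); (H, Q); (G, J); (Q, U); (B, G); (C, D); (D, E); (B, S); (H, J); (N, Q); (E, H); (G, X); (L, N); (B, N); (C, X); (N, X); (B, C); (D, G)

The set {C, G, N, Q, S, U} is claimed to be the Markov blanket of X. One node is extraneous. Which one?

Recall MB(v) = parents ∪ children ∪ spouses, where spouses are the other parents of v's children.
X has parents C, G, N, Q, S.
X's children: none.
X has no children, so there are no co-parents.
MB(X) = {C, G, N, Q, S}.
U is neither a parent, child, nor co-parent of X, so it does not belong.

U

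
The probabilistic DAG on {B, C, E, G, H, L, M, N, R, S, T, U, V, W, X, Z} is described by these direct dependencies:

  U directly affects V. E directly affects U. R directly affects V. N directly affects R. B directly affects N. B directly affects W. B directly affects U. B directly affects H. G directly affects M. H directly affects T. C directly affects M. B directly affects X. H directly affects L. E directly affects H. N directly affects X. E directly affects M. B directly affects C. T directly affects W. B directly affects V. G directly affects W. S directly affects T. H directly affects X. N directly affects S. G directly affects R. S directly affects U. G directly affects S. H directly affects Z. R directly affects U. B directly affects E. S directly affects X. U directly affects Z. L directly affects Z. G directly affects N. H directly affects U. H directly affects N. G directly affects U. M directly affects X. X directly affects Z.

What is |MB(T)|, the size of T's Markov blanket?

Recall MB(v) = parents ∪ children ∪ spouses, where spouses are the other parents of v's children.
Pa(T) = {H, S}.
T has child W.
Parents of each child, excluding T:
  W: B, G
MB(T) = {B, G, H, S, W}, which has 5 nodes.

5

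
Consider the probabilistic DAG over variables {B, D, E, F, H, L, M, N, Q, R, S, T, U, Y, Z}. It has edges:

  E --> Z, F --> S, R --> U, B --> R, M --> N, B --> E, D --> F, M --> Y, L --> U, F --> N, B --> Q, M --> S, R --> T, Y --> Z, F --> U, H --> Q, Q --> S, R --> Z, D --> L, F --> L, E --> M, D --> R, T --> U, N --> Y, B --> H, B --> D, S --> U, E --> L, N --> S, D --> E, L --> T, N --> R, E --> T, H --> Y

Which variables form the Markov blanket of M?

{E, F, H, N, Q, S, Y}

A node's Markov blanket = Pa ∪ Ch ∪ (parents of Ch other than the node itself).
Parents of M: E.
Ch(M) = {N, S, Y}.
Co-parents of M (other parents of its children):
  N's other parent is F.
  S also has parents F, N, Q.
  Y's other parents are H, N.
Union: {E} ∪ {N, S, Y} ∪ {F, H, N, Q} = {E, F, H, N, Q, S, Y}.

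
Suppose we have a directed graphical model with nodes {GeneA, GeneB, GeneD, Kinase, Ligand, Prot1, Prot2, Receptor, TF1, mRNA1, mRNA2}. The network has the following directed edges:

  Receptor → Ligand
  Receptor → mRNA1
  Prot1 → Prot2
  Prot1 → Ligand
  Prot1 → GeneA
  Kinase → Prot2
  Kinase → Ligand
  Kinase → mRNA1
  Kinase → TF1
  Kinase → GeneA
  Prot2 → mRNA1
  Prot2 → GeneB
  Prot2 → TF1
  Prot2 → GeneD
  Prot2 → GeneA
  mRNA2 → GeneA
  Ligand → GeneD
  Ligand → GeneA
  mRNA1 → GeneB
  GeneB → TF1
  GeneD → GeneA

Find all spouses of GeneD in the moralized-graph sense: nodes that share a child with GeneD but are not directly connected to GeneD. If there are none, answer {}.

Children of GeneD: GeneA.
  GeneA: Kinase, Ligand, Prot1, Prot2, mRNA2
Excluding nodes already adjacent to GeneD (GeneA, Ligand, Prot2), the co-parent-only contribution is {Kinase, Prot1, mRNA2}.

{Kinase, Prot1, mRNA2}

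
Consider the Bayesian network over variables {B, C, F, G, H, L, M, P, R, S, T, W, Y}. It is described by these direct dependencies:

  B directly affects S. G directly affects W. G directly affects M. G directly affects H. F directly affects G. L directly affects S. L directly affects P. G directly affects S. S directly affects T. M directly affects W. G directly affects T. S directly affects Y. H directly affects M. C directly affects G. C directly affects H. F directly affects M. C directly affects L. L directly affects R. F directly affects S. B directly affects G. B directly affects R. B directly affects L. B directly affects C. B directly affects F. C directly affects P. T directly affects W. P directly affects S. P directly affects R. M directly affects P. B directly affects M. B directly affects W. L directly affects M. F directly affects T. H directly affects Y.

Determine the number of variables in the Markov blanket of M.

M's parents: B, F, G, H, L.
Children of M: P, W.
For each child, the remaining parents (spouses of M):
  P: C, L
  W: B, G, T
MB(M) = {B, C, F, G, H, L, P, T, W}, which has 9 nodes.

9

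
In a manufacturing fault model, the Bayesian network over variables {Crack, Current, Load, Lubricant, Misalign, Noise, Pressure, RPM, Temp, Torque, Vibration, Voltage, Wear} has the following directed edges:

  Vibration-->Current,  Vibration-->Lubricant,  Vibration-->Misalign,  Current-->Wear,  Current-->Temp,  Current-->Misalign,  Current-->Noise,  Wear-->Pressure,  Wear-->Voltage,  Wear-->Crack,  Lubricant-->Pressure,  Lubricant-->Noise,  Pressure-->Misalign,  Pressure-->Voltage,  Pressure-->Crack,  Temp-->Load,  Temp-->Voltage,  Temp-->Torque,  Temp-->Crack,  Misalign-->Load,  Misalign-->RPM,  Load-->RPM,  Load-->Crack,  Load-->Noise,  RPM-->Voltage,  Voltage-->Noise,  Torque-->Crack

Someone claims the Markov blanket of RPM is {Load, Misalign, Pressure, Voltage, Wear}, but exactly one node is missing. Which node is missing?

Temp

By definition, MB(RPM) is built from RPM's parents, RPM's children, and the co-parents of RPM.
Children of RPM: Voltage.
RPM has parents Load, Misalign.
For each child, the remaining parents (spouses of RPM):
  Voltage's other parents are Pressure, Temp, Wear.
MB(RPM) = {Load, Misalign, Pressure, Temp, Voltage, Wear}.
Comparing with the claimed set, Temp is missing.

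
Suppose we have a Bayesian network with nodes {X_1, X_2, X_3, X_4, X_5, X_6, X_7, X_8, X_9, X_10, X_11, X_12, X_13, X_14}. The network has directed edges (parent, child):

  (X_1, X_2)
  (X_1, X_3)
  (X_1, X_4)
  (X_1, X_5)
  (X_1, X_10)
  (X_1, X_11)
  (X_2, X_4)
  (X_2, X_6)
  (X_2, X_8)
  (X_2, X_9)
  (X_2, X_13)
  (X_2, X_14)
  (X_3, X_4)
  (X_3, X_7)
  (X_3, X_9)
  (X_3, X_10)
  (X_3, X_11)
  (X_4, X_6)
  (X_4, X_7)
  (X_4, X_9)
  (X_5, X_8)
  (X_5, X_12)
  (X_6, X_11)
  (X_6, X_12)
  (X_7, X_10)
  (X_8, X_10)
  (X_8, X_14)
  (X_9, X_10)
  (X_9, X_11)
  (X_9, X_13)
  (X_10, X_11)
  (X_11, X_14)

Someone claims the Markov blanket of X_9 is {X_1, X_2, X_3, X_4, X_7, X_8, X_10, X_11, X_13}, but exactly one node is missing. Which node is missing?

Recall MB(v) = parents ∪ children ∪ spouses, where spouses are the other parents of v's children.
Children of X_9: X_10, X_11, X_13.
X_9's parents: X_2, X_3, X_4.
Other parents of X_9's children:
  parents(X_10) \ {X_9} = {X_1, X_3, X_7, X_8}.
  X_11 also has parents X_1, X_3, X_6, X_10.
  parents(X_13) \ {X_9} = {X_2}.
MB(X_9) = {X_1, X_2, X_3, X_4, X_6, X_7, X_8, X_10, X_11, X_13}.
Comparing with the claimed set, X_6 is missing.

X_6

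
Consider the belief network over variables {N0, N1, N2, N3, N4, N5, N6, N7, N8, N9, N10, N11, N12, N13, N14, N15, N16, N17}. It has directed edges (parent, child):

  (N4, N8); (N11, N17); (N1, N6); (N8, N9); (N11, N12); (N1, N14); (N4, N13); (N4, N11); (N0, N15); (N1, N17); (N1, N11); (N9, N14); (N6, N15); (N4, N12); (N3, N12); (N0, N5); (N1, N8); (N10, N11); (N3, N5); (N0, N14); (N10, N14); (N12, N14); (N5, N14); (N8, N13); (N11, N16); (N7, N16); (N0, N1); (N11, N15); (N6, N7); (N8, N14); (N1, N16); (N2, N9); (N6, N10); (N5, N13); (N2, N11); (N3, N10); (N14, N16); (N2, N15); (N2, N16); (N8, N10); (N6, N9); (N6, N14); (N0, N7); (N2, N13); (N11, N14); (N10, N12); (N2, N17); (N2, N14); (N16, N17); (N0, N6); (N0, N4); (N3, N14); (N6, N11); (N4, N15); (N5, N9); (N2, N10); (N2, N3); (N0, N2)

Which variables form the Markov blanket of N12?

{N0, N1, N2, N3, N4, N5, N6, N8, N9, N10, N11, N14}

The Markov blanket of a node is its parents, its children, and the other parents of its children.
Pa(N12) = {N3, N4, N10, N11}.
Children of N12: N14.
Parents of each child, excluding N12:
  N14: N0, N1, N2, N3, N5, N6, N8, N9, N10, N11
Union: {N3, N4, N10, N11} ∪ {N14} ∪ {N0, N1, N2, N3, N5, N6, N8, N9, N10, N11} = {N0, N1, N2, N3, N4, N5, N6, N8, N9, N10, N11, N14}.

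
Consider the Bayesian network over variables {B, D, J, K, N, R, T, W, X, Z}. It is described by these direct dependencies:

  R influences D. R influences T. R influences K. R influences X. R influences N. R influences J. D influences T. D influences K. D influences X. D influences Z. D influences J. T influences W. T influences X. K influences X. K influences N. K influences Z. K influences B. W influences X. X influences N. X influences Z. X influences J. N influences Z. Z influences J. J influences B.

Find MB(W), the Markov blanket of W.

Recall MB(v) = parents ∪ children ∪ spouses, where spouses are the other parents of v's children.
W's children: X.
W's parents: T.
Parents of each child, excluding W:
  X also has parents D, K, R, T.
Union: {T} ∪ {X} ∪ {D, K, R, T} = {D, K, R, T, X}.

{D, K, R, T, X}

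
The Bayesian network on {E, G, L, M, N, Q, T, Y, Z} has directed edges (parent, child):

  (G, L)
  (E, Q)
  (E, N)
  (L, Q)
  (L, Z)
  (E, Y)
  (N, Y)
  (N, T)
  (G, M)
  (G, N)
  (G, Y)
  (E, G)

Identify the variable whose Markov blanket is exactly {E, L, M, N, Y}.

The target node must have every member of {E, L, M, N, Y} as a parent, child, or co-parent, and no others.
Parents of G: E; children: L, M, N, Y; co-parents: E, N.
These exactly cover the given set, so the node is G.

G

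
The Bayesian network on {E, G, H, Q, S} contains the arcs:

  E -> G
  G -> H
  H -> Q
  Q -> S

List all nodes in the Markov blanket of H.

A node's Markov blanket = Pa ∪ Ch ∪ (parents of Ch other than the node itself).
H has parent G.
Ch(H) = {Q}.
Co-parents of H (other parents of its children):
  Q: no additional parents.
Taking the union gives {G, Q}.

{G, Q}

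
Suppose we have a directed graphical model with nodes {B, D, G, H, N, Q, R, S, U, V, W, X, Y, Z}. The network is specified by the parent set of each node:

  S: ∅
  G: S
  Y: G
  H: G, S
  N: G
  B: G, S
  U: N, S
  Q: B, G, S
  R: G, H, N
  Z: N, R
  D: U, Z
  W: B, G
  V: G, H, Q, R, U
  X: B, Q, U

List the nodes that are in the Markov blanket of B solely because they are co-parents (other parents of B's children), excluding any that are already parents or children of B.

Children of B: Q, W, X.
  Q's other parents are G, S.
  W's other parent is G.
  X's other parents are Q, U.
Excluding nodes already adjacent to B (G, Q, S, W, X), the co-parent-only contribution is {U}.

{U}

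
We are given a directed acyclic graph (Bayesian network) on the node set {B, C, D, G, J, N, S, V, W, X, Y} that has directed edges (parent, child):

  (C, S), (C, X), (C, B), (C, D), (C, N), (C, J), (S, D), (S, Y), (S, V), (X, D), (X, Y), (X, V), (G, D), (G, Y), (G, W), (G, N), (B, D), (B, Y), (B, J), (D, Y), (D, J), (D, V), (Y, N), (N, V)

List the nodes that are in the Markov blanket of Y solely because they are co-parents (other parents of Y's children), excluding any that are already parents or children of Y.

{C}

Children of Y: N.
  parents(N) \ {Y} = {C, G}.
Excluding nodes already adjacent to Y (B, D, G, N, S, X), the co-parent-only contribution is {C}.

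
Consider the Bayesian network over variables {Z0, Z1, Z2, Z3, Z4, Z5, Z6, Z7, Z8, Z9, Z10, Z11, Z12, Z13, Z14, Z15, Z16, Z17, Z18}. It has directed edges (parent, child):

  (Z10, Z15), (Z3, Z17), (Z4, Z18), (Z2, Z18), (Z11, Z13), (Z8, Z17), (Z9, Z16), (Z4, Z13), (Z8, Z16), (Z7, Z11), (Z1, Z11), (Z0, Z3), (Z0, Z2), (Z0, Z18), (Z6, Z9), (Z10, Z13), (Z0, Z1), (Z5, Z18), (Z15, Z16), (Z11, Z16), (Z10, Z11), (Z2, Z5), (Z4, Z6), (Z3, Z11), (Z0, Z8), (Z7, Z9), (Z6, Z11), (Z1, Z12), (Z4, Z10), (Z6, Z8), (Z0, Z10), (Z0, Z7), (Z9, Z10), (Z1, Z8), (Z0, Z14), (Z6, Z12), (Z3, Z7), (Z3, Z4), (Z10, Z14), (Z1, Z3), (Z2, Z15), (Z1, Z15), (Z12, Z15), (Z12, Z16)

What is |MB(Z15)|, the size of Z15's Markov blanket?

8

Z15's parents: Z1, Z2, Z10, Z12.
Ch(Z15) = {Z16}.
Co-parents of Z15 (other parents of its children):
  Z16 also has parents Z8, Z9, Z11, Z12.
MB(Z15) = {Z1, Z2, Z8, Z9, Z10, Z11, Z12, Z16}, which has 8 nodes.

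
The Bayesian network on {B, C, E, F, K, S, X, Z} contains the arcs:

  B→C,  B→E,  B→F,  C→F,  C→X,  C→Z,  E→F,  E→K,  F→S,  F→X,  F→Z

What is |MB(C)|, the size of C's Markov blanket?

5

Recall MB(v) = parents ∪ children ∪ spouses, where spouses are the other parents of v's children.
C has children F, X, Z.
Parents of C: B.
For each child, the remaining parents (spouses of C):
  parents(F) \ {C} = {B, E}.
  X's other parent is F.
  parents(Z) \ {C} = {F}.
MB(C) = {B, E, F, X, Z}, which has 5 nodes.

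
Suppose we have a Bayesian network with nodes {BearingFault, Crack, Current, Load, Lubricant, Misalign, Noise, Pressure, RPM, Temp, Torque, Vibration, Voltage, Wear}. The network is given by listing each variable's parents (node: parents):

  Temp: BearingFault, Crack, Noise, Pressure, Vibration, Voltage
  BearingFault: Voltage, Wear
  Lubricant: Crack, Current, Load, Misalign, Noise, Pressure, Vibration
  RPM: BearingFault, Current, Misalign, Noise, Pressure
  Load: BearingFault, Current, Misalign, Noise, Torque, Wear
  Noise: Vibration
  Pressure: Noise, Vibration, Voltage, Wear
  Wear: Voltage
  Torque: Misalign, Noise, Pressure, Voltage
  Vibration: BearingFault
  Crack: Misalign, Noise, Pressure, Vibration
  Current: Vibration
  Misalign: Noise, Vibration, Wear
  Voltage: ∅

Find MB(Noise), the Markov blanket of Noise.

Parents of Noise: Vibration.
Noise's children: Crack, Load, Lubricant, Misalign, Pressure, RPM, Temp, Torque.
Parents of each child, excluding Noise:
  Pressure's other parents are Vibration, Voltage, Wear.
  parents(Misalign) \ {Noise} = {Vibration, Wear}.
  Torque's other parents are Misalign, Pressure, Voltage.
  Crack also has parents Misalign, Pressure, Vibration.
  Load also has parents BearingFault, Current, Misalign, Torque, Wear.
  RPM's other parents are BearingFault, Current, Misalign, Pressure.
  Lubricant's other parents are Crack, Current, Load, Misalign, Pressure, Vibration.
  Temp's other parents are BearingFault, Crack, Pressure, Vibration, Voltage.
So the Markov blanket of Noise is {BearingFault, Crack, Current, Load, Lubricant, Misalign, Pressure, RPM, Temp, Torque, Vibration, Voltage, Wear}.

{BearingFault, Crack, Current, Load, Lubricant, Misalign, Pressure, RPM, Temp, Torque, Vibration, Voltage, Wear}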